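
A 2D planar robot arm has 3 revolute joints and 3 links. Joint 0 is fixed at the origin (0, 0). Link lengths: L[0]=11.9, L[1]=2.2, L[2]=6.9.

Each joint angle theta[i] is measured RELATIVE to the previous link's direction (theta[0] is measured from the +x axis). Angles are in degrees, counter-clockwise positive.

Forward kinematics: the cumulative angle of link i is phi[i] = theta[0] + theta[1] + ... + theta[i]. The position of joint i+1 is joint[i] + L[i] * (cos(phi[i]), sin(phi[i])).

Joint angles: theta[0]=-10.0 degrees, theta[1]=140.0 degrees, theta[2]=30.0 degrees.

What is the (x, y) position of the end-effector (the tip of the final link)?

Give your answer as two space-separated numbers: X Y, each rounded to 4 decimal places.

joint[0] = (0.0000, 0.0000)  (base)
link 0: phi[0] = -10 = -10 deg
  cos(-10 deg) = 0.9848, sin(-10 deg) = -0.1736
  joint[1] = (0.0000, 0.0000) + 11.9 * (0.9848, -0.1736) = (0.0000 + 11.7192, 0.0000 + -2.0664) = (11.7192, -2.0664)
link 1: phi[1] = -10 + 140 = 130 deg
  cos(130 deg) = -0.6428, sin(130 deg) = 0.7660
  joint[2] = (11.7192, -2.0664) + 2.2 * (-0.6428, 0.7660) = (11.7192 + -1.4141, -2.0664 + 1.6853) = (10.3051, -0.3811)
link 2: phi[2] = -10 + 140 + 30 = 160 deg
  cos(160 deg) = -0.9397, sin(160 deg) = 0.3420
  joint[3] = (10.3051, -0.3811) + 6.9 * (-0.9397, 0.3420) = (10.3051 + -6.4839, -0.3811 + 2.3599) = (3.8212, 1.9788)
End effector: (3.8212, 1.9788)

Answer: 3.8212 1.9788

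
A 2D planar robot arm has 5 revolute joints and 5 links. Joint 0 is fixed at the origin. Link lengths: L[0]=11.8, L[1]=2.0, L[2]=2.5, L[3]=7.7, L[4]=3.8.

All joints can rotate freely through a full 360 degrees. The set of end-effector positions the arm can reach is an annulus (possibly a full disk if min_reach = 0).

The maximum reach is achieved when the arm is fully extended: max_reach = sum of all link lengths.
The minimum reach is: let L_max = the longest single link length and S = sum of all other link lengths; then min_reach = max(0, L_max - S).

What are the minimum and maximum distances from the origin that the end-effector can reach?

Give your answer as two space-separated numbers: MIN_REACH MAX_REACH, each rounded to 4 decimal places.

Link lengths: [11.8, 2.0, 2.5, 7.7, 3.8]
max_reach = 11.8 + 2 + 2.5 + 7.7 + 3.8 = 27.8
L_max = max([11.8, 2.0, 2.5, 7.7, 3.8]) = 11.8
S (sum of others) = 27.8 - 11.8 = 16
min_reach = max(0, 11.8 - 16) = max(0, -4.2) = 0

Answer: 0.0000 27.8000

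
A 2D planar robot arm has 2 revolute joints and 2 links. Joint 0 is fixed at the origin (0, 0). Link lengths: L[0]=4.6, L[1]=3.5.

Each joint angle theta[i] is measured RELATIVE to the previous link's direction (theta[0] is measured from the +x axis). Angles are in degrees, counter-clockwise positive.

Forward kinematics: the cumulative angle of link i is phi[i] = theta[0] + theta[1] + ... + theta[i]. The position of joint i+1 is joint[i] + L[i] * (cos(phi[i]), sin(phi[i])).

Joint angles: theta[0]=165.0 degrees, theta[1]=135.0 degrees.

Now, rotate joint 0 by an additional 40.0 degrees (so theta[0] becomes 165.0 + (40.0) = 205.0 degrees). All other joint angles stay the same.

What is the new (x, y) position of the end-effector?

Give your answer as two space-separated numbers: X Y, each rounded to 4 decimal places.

Answer: -0.8801 -3.1411

Derivation:
joint[0] = (0.0000, 0.0000)  (base)
link 0: phi[0] = 205 = 205 deg
  cos(205 deg) = -0.9063, sin(205 deg) = -0.4226
  joint[1] = (0.0000, 0.0000) + 4.6 * (-0.9063, -0.4226) = (0.0000 + -4.1690, 0.0000 + -1.9440) = (-4.1690, -1.9440)
link 1: phi[1] = 205 + 135 = 340 deg
  cos(340 deg) = 0.9397, sin(340 deg) = -0.3420
  joint[2] = (-4.1690, -1.9440) + 3.5 * (0.9397, -0.3420) = (-4.1690 + 3.2889, -1.9440 + -1.1971) = (-0.8801, -3.1411)
End effector: (-0.8801, -3.1411)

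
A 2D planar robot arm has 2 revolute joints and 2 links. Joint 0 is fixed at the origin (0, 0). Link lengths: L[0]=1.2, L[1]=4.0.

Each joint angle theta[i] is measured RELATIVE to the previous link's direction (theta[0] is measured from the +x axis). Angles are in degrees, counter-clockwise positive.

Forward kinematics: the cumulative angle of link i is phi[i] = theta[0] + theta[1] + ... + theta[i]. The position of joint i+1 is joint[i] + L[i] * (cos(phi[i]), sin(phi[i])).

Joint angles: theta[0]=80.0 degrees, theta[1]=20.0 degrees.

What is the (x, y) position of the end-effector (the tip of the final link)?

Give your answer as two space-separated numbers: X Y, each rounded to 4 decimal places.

Answer: -0.4862 5.1210

Derivation:
joint[0] = (0.0000, 0.0000)  (base)
link 0: phi[0] = 80 = 80 deg
  cos(80 deg) = 0.1736, sin(80 deg) = 0.9848
  joint[1] = (0.0000, 0.0000) + 1.2 * (0.1736, 0.9848) = (0.0000 + 0.2084, 0.0000 + 1.1818) = (0.2084, 1.1818)
link 1: phi[1] = 80 + 20 = 100 deg
  cos(100 deg) = -0.1736, sin(100 deg) = 0.9848
  joint[2] = (0.2084, 1.1818) + 4 * (-0.1736, 0.9848) = (0.2084 + -0.6946, 1.1818 + 3.9392) = (-0.4862, 5.1210)
End effector: (-0.4862, 5.1210)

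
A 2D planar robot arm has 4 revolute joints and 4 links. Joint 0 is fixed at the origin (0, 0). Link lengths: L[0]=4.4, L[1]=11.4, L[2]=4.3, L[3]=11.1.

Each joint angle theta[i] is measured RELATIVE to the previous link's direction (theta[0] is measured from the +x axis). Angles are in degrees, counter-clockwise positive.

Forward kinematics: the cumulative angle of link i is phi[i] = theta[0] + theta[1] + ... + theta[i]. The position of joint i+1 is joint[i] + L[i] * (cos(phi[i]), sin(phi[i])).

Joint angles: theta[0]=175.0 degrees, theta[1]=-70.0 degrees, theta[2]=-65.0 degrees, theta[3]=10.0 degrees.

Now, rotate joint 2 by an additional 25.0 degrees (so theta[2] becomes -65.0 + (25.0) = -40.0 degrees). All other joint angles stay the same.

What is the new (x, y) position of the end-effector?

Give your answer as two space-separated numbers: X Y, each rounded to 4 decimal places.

Answer: -2.6436 26.0139

Derivation:
joint[0] = (0.0000, 0.0000)  (base)
link 0: phi[0] = 175 = 175 deg
  cos(175 deg) = -0.9962, sin(175 deg) = 0.0872
  joint[1] = (0.0000, 0.0000) + 4.4 * (-0.9962, 0.0872) = (0.0000 + -4.3833, 0.0000 + 0.3835) = (-4.3833, 0.3835)
link 1: phi[1] = 175 + -70 = 105 deg
  cos(105 deg) = -0.2588, sin(105 deg) = 0.9659
  joint[2] = (-4.3833, 0.3835) + 11.4 * (-0.2588, 0.9659) = (-4.3833 + -2.9505, 0.3835 + 11.0116) = (-7.3338, 11.3950)
link 2: phi[2] = 175 + -70 + -40 = 65 deg
  cos(65 deg) = 0.4226, sin(65 deg) = 0.9063
  joint[3] = (-7.3338, 11.3950) + 4.3 * (0.4226, 0.9063) = (-7.3338 + 1.8173, 11.3950 + 3.8971) = (-5.5165, 15.2922)
link 3: phi[3] = 175 + -70 + -40 + 10 = 75 deg
  cos(75 deg) = 0.2588, sin(75 deg) = 0.9659
  joint[4] = (-5.5165, 15.2922) + 11.1 * (0.2588, 0.9659) = (-5.5165 + 2.8729, 15.2922 + 10.7218) = (-2.6436, 26.0139)
End effector: (-2.6436, 26.0139)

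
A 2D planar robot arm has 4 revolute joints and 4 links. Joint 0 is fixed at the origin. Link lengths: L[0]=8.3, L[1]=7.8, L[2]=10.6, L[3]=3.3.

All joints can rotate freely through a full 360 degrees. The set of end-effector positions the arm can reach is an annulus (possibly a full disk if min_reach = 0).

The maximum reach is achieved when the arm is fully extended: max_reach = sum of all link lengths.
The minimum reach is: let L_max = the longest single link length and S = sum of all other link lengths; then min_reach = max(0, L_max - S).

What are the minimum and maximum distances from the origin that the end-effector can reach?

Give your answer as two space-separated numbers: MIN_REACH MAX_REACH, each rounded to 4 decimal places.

Answer: 0.0000 30.0000

Derivation:
Link lengths: [8.3, 7.8, 10.6, 3.3]
max_reach = 8.3 + 7.8 + 10.6 + 3.3 = 30
L_max = max([8.3, 7.8, 10.6, 3.3]) = 10.6
S (sum of others) = 30 - 10.6 = 19.4
min_reach = max(0, 10.6 - 19.4) = max(0, -8.8) = 0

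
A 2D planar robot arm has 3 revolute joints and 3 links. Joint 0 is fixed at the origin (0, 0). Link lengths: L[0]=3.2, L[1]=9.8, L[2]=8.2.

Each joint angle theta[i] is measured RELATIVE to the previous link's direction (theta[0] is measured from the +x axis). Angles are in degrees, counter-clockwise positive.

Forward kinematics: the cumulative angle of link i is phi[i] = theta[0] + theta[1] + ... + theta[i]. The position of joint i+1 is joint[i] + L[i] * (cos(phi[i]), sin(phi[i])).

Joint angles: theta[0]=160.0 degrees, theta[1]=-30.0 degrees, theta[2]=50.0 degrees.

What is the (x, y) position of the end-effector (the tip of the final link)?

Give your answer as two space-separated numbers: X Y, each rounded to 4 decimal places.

Answer: -17.5063 8.6017

Derivation:
joint[0] = (0.0000, 0.0000)  (base)
link 0: phi[0] = 160 = 160 deg
  cos(160 deg) = -0.9397, sin(160 deg) = 0.3420
  joint[1] = (0.0000, 0.0000) + 3.2 * (-0.9397, 0.3420) = (0.0000 + -3.0070, 0.0000 + 1.0945) = (-3.0070, 1.0945)
link 1: phi[1] = 160 + -30 = 130 deg
  cos(130 deg) = -0.6428, sin(130 deg) = 0.7660
  joint[2] = (-3.0070, 1.0945) + 9.8 * (-0.6428, 0.7660) = (-3.0070 + -6.2993, 1.0945 + 7.5072) = (-9.3063, 8.6017)
link 2: phi[2] = 160 + -30 + 50 = 180 deg
  cos(180 deg) = -1.0000, sin(180 deg) = 0.0000
  joint[3] = (-9.3063, 8.6017) + 8.2 * (-1.0000, 0.0000) = (-9.3063 + -8.2000, 8.6017 + 0.0000) = (-17.5063, 8.6017)
End effector: (-17.5063, 8.6017)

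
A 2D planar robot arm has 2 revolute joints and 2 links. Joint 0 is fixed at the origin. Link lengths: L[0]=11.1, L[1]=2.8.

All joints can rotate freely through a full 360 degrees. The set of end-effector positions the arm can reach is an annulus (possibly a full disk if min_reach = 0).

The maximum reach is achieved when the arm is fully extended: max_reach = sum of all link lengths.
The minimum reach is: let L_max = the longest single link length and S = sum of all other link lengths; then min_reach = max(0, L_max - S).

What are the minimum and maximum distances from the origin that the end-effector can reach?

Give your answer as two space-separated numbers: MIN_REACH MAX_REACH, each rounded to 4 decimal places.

Link lengths: [11.1, 2.8]
max_reach = 11.1 + 2.8 = 13.9
L_max = max([11.1, 2.8]) = 11.1
S (sum of others) = 13.9 - 11.1 = 2.8
min_reach = max(0, 11.1 - 2.8) = max(0, 8.3) = 8.3

Answer: 8.3000 13.9000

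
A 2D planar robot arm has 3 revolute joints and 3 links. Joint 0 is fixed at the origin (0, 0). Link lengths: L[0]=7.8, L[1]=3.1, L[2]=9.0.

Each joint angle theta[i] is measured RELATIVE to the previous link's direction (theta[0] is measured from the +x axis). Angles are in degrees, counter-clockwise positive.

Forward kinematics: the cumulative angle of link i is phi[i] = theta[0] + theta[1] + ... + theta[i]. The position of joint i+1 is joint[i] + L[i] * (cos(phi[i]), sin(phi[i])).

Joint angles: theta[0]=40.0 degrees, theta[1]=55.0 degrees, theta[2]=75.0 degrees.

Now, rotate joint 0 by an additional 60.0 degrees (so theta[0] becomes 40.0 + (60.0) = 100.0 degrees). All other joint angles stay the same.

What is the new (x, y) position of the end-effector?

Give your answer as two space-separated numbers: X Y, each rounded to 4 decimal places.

joint[0] = (0.0000, 0.0000)  (base)
link 0: phi[0] = 100 = 100 deg
  cos(100 deg) = -0.1736, sin(100 deg) = 0.9848
  joint[1] = (0.0000, 0.0000) + 7.8 * (-0.1736, 0.9848) = (0.0000 + -1.3545, 0.0000 + 7.6815) = (-1.3545, 7.6815)
link 1: phi[1] = 100 + 55 = 155 deg
  cos(155 deg) = -0.9063, sin(155 deg) = 0.4226
  joint[2] = (-1.3545, 7.6815) + 3.1 * (-0.9063, 0.4226) = (-1.3545 + -2.8096, 7.6815 + 1.3101) = (-4.1640, 8.9916)
link 2: phi[2] = 100 + 55 + 75 = 230 deg
  cos(230 deg) = -0.6428, sin(230 deg) = -0.7660
  joint[3] = (-4.1640, 8.9916) + 9 * (-0.6428, -0.7660) = (-4.1640 + -5.7851, 8.9916 + -6.8944) = (-9.9491, 2.0972)
End effector: (-9.9491, 2.0972)

Answer: -9.9491 2.0972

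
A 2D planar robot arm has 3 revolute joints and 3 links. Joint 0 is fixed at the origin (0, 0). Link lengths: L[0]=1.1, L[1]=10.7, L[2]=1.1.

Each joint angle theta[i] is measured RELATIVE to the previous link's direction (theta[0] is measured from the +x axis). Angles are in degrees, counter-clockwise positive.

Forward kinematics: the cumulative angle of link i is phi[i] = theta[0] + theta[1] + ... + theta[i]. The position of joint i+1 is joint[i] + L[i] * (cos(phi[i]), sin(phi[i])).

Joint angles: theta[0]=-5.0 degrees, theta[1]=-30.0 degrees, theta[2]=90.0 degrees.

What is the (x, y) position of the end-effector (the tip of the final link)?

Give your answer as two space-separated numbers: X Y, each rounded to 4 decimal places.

joint[0] = (0.0000, 0.0000)  (base)
link 0: phi[0] = -5 = -5 deg
  cos(-5 deg) = 0.9962, sin(-5 deg) = -0.0872
  joint[1] = (0.0000, 0.0000) + 1.1 * (0.9962, -0.0872) = (0.0000 + 1.0958, 0.0000 + -0.0959) = (1.0958, -0.0959)
link 1: phi[1] = -5 + -30 = -35 deg
  cos(-35 deg) = 0.8192, sin(-35 deg) = -0.5736
  joint[2] = (1.0958, -0.0959) + 10.7 * (0.8192, -0.5736) = (1.0958 + 8.7649, -0.0959 + -6.1373) = (9.8607, -6.2331)
link 2: phi[2] = -5 + -30 + 90 = 55 deg
  cos(55 deg) = 0.5736, sin(55 deg) = 0.8192
  joint[3] = (9.8607, -6.2331) + 1.1 * (0.5736, 0.8192) = (9.8607 + 0.6309, -6.2331 + 0.9011) = (10.4917, -5.3321)
End effector: (10.4917, -5.3321)

Answer: 10.4917 -5.3321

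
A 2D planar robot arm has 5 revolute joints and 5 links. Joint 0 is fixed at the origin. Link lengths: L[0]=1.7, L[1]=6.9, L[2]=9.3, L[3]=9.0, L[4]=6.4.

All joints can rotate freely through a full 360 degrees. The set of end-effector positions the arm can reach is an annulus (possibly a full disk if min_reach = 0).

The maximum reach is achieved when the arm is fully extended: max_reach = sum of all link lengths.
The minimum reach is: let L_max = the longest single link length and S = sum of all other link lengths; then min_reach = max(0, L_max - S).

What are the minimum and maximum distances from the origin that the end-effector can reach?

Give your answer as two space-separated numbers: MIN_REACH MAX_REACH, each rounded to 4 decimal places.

Answer: 0.0000 33.3000

Derivation:
Link lengths: [1.7, 6.9, 9.3, 9.0, 6.4]
max_reach = 1.7 + 6.9 + 9.3 + 9 + 6.4 = 33.3
L_max = max([1.7, 6.9, 9.3, 9.0, 6.4]) = 9.3
S (sum of others) = 33.3 - 9.3 = 24
min_reach = max(0, 9.3 - 24) = max(0, -14.7) = 0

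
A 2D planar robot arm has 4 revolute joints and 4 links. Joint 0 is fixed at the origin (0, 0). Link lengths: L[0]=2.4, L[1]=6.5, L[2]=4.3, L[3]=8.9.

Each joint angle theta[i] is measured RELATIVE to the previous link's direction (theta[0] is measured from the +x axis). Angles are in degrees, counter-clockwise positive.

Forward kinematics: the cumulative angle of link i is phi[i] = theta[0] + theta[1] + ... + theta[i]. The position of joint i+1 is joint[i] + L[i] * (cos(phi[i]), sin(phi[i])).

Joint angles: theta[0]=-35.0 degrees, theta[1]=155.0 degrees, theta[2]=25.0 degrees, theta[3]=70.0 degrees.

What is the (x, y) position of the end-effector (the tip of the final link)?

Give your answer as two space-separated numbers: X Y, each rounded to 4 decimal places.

joint[0] = (0.0000, 0.0000)  (base)
link 0: phi[0] = -35 = -35 deg
  cos(-35 deg) = 0.8192, sin(-35 deg) = -0.5736
  joint[1] = (0.0000, 0.0000) + 2.4 * (0.8192, -0.5736) = (0.0000 + 1.9660, 0.0000 + -1.3766) = (1.9660, -1.3766)
link 1: phi[1] = -35 + 155 = 120 deg
  cos(120 deg) = -0.5000, sin(120 deg) = 0.8660
  joint[2] = (1.9660, -1.3766) + 6.5 * (-0.5000, 0.8660) = (1.9660 + -3.2500, -1.3766 + 5.6292) = (-1.2840, 4.2526)
link 2: phi[2] = -35 + 155 + 25 = 145 deg
  cos(145 deg) = -0.8192, sin(145 deg) = 0.5736
  joint[3] = (-1.2840, 4.2526) + 4.3 * (-0.8192, 0.5736) = (-1.2840 + -3.5224, 4.2526 + 2.4664) = (-4.8064, 6.7190)
link 3: phi[3] = -35 + 155 + 25 + 70 = 215 deg
  cos(215 deg) = -0.8192, sin(215 deg) = -0.5736
  joint[4] = (-4.8064, 6.7190) + 8.9 * (-0.8192, -0.5736) = (-4.8064 + -7.2905, 6.7190 + -5.1048) = (-12.0968, 1.6141)
End effector: (-12.0968, 1.6141)

Answer: -12.0968 1.6141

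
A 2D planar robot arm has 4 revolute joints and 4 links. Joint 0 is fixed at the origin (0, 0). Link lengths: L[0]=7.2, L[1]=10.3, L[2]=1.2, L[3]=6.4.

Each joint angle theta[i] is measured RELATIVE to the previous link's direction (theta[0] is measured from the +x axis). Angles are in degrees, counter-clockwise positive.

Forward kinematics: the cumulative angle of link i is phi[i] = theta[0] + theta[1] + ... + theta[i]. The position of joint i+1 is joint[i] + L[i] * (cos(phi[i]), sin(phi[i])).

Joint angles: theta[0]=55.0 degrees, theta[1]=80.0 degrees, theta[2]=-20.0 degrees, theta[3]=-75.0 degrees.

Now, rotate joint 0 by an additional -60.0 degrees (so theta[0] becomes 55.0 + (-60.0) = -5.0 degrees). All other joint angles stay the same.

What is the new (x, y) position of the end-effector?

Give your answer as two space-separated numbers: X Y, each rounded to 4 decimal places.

joint[0] = (0.0000, 0.0000)  (base)
link 0: phi[0] = -5 = -5 deg
  cos(-5 deg) = 0.9962, sin(-5 deg) = -0.0872
  joint[1] = (0.0000, 0.0000) + 7.2 * (0.9962, -0.0872) = (0.0000 + 7.1726, 0.0000 + -0.6275) = (7.1726, -0.6275)
link 1: phi[1] = -5 + 80 = 75 deg
  cos(75 deg) = 0.2588, sin(75 deg) = 0.9659
  joint[2] = (7.1726, -0.6275) + 10.3 * (0.2588, 0.9659) = (7.1726 + 2.6658, -0.6275 + 9.9490) = (9.8384, 9.3215)
link 2: phi[2] = -5 + 80 + -20 = 55 deg
  cos(55 deg) = 0.5736, sin(55 deg) = 0.8192
  joint[3] = (9.8384, 9.3215) + 1.2 * (0.5736, 0.8192) = (9.8384 + 0.6883, 9.3215 + 0.9830) = (10.5267, 10.3045)
link 3: phi[3] = -5 + 80 + -20 + -75 = -20 deg
  cos(-20 deg) = 0.9397, sin(-20 deg) = -0.3420
  joint[4] = (10.5267, 10.3045) + 6.4 * (0.9397, -0.3420) = (10.5267 + 6.0140, 10.3045 + -2.1889) = (16.5408, 8.1156)
End effector: (16.5408, 8.1156)

Answer: 16.5408 8.1156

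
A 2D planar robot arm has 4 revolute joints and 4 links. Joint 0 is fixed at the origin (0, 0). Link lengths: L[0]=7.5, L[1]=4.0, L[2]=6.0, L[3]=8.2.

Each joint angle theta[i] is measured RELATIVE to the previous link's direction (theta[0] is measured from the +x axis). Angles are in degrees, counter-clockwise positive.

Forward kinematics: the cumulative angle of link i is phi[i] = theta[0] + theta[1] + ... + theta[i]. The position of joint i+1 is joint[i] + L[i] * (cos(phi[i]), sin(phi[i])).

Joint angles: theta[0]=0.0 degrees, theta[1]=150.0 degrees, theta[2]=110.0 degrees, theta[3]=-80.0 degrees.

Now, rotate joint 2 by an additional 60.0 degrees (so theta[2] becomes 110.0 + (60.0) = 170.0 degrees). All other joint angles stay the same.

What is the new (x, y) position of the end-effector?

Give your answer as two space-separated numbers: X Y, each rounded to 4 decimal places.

joint[0] = (0.0000, 0.0000)  (base)
link 0: phi[0] = 0 = 0 deg
  cos(0 deg) = 1.0000, sin(0 deg) = 0.0000
  joint[1] = (0.0000, 0.0000) + 7.5 * (1.0000, 0.0000) = (0.0000 + 7.5000, 0.0000 + 0.0000) = (7.5000, 0.0000)
link 1: phi[1] = 0 + 150 = 150 deg
  cos(150 deg) = -0.8660, sin(150 deg) = 0.5000
  joint[2] = (7.5000, 0.0000) + 4 * (-0.8660, 0.5000) = (7.5000 + -3.4641, 0.0000 + 2.0000) = (4.0359, 2.0000)
link 2: phi[2] = 0 + 150 + 170 = 320 deg
  cos(320 deg) = 0.7660, sin(320 deg) = -0.6428
  joint[3] = (4.0359, 2.0000) + 6 * (0.7660, -0.6428) = (4.0359 + 4.5963, 2.0000 + -3.8567) = (8.6322, -1.8567)
link 3: phi[3] = 0 + 150 + 170 + -80 = 240 deg
  cos(240 deg) = -0.5000, sin(240 deg) = -0.8660
  joint[4] = (8.6322, -1.8567) + 8.2 * (-0.5000, -0.8660) = (8.6322 + -4.1000, -1.8567 + -7.1014) = (4.5322, -8.9581)
End effector: (4.5322, -8.9581)

Answer: 4.5322 -8.9581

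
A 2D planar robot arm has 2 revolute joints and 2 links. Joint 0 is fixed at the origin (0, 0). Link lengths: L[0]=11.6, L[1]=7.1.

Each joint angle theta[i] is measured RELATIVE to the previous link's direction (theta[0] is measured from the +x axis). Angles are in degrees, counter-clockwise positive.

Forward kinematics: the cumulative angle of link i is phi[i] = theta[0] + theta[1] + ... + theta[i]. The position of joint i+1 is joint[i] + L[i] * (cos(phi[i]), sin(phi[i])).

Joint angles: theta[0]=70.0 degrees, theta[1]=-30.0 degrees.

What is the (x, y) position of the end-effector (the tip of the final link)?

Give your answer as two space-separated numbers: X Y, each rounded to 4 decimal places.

Answer: 9.4063 15.4642

Derivation:
joint[0] = (0.0000, 0.0000)  (base)
link 0: phi[0] = 70 = 70 deg
  cos(70 deg) = 0.3420, sin(70 deg) = 0.9397
  joint[1] = (0.0000, 0.0000) + 11.6 * (0.3420, 0.9397) = (0.0000 + 3.9674, 0.0000 + 10.9004) = (3.9674, 10.9004)
link 1: phi[1] = 70 + -30 = 40 deg
  cos(40 deg) = 0.7660, sin(40 deg) = 0.6428
  joint[2] = (3.9674, 10.9004) + 7.1 * (0.7660, 0.6428) = (3.9674 + 5.4389, 10.9004 + 4.5638) = (9.4063, 15.4642)
End effector: (9.4063, 15.4642)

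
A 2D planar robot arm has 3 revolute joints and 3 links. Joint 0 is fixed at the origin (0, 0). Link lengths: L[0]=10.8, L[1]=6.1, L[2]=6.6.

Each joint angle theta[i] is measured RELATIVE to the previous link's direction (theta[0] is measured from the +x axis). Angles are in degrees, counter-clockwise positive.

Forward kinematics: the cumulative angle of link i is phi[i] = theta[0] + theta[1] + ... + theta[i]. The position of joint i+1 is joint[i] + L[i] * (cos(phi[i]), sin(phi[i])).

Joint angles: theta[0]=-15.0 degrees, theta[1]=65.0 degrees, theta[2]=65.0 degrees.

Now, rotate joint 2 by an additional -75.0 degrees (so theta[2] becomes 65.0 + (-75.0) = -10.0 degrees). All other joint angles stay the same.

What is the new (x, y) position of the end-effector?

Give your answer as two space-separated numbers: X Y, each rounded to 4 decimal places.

Answer: 19.4089 6.1200

Derivation:
joint[0] = (0.0000, 0.0000)  (base)
link 0: phi[0] = -15 = -15 deg
  cos(-15 deg) = 0.9659, sin(-15 deg) = -0.2588
  joint[1] = (0.0000, 0.0000) + 10.8 * (0.9659, -0.2588) = (0.0000 + 10.4320, 0.0000 + -2.7952) = (10.4320, -2.7952)
link 1: phi[1] = -15 + 65 = 50 deg
  cos(50 deg) = 0.6428, sin(50 deg) = 0.7660
  joint[2] = (10.4320, -2.7952) + 6.1 * (0.6428, 0.7660) = (10.4320 + 3.9210, -2.7952 + 4.6729) = (14.3530, 1.8776)
link 2: phi[2] = -15 + 65 + -10 = 40 deg
  cos(40 deg) = 0.7660, sin(40 deg) = 0.6428
  joint[3] = (14.3530, 1.8776) + 6.6 * (0.7660, 0.6428) = (14.3530 + 5.0559, 1.8776 + 4.2424) = (19.4089, 6.1200)
End effector: (19.4089, 6.1200)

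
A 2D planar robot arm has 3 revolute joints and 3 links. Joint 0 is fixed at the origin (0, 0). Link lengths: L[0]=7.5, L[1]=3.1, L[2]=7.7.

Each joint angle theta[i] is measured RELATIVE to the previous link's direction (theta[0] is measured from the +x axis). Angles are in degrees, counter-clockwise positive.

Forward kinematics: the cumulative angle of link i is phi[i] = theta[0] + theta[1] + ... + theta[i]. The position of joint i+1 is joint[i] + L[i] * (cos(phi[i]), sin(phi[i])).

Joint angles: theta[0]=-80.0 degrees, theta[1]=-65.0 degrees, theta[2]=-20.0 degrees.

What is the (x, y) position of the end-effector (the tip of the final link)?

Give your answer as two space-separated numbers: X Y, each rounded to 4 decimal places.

joint[0] = (0.0000, 0.0000)  (base)
link 0: phi[0] = -80 = -80 deg
  cos(-80 deg) = 0.1736, sin(-80 deg) = -0.9848
  joint[1] = (0.0000, 0.0000) + 7.5 * (0.1736, -0.9848) = (0.0000 + 1.3024, 0.0000 + -7.3861) = (1.3024, -7.3861)
link 1: phi[1] = -80 + -65 = -145 deg
  cos(-145 deg) = -0.8192, sin(-145 deg) = -0.5736
  joint[2] = (1.3024, -7.3861) + 3.1 * (-0.8192, -0.5736) = (1.3024 + -2.5394, -7.3861 + -1.7781) = (-1.2370, -9.1641)
link 2: phi[2] = -80 + -65 + -20 = -165 deg
  cos(-165 deg) = -0.9659, sin(-165 deg) = -0.2588
  joint[3] = (-1.2370, -9.1641) + 7.7 * (-0.9659, -0.2588) = (-1.2370 + -7.4376, -9.1641 + -1.9929) = (-8.6746, -11.1571)
End effector: (-8.6746, -11.1571)

Answer: -8.6746 -11.1571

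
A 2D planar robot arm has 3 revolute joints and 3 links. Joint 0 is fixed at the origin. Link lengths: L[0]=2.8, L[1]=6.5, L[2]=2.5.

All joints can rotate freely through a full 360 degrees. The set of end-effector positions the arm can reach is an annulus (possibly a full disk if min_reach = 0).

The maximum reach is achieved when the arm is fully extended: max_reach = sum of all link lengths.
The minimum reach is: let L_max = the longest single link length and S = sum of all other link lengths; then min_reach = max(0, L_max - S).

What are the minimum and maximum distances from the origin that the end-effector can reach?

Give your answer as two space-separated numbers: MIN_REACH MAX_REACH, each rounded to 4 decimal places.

Answer: 1.2000 11.8000

Derivation:
Link lengths: [2.8, 6.5, 2.5]
max_reach = 2.8 + 6.5 + 2.5 = 11.8
L_max = max([2.8, 6.5, 2.5]) = 6.5
S (sum of others) = 11.8 - 6.5 = 5.3
min_reach = max(0, 6.5 - 5.3) = max(0, 1.2) = 1.2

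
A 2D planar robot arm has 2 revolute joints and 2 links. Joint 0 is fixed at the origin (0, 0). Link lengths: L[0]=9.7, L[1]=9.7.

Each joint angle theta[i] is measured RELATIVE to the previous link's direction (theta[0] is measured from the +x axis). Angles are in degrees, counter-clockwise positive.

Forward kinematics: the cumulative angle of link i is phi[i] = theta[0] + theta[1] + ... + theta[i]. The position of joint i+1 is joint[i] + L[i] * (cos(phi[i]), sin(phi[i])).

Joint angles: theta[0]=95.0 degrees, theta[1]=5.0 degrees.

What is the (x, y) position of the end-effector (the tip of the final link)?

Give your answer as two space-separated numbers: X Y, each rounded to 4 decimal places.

joint[0] = (0.0000, 0.0000)  (base)
link 0: phi[0] = 95 = 95 deg
  cos(95 deg) = -0.0872, sin(95 deg) = 0.9962
  joint[1] = (0.0000, 0.0000) + 9.7 * (-0.0872, 0.9962) = (0.0000 + -0.8454, 0.0000 + 9.6631) = (-0.8454, 9.6631)
link 1: phi[1] = 95 + 5 = 100 deg
  cos(100 deg) = -0.1736, sin(100 deg) = 0.9848
  joint[2] = (-0.8454, 9.6631) + 9.7 * (-0.1736, 0.9848) = (-0.8454 + -1.6844, 9.6631 + 9.5526) = (-2.5298, 19.2157)
End effector: (-2.5298, 19.2157)

Answer: -2.5298 19.2157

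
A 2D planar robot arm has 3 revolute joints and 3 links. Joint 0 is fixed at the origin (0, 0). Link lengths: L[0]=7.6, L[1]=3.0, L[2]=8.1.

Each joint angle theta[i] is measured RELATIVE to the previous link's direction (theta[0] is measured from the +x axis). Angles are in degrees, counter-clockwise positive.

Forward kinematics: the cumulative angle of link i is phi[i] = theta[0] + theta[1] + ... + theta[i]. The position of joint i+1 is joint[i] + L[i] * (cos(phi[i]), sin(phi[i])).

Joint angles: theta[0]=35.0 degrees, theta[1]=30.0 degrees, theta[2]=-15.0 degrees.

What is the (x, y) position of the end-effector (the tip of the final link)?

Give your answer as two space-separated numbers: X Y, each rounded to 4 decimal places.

Answer: 12.7000 13.2831

Derivation:
joint[0] = (0.0000, 0.0000)  (base)
link 0: phi[0] = 35 = 35 deg
  cos(35 deg) = 0.8192, sin(35 deg) = 0.5736
  joint[1] = (0.0000, 0.0000) + 7.6 * (0.8192, 0.5736) = (0.0000 + 6.2256, 0.0000 + 4.3592) = (6.2256, 4.3592)
link 1: phi[1] = 35 + 30 = 65 deg
  cos(65 deg) = 0.4226, sin(65 deg) = 0.9063
  joint[2] = (6.2256, 4.3592) + 3 * (0.4226, 0.9063) = (6.2256 + 1.2679, 4.3592 + 2.7189) = (7.4934, 7.0781)
link 2: phi[2] = 35 + 30 + -15 = 50 deg
  cos(50 deg) = 0.6428, sin(50 deg) = 0.7660
  joint[3] = (7.4934, 7.0781) + 8.1 * (0.6428, 0.7660) = (7.4934 + 5.2066, 7.0781 + 6.2050) = (12.7000, 13.2831)
End effector: (12.7000, 13.2831)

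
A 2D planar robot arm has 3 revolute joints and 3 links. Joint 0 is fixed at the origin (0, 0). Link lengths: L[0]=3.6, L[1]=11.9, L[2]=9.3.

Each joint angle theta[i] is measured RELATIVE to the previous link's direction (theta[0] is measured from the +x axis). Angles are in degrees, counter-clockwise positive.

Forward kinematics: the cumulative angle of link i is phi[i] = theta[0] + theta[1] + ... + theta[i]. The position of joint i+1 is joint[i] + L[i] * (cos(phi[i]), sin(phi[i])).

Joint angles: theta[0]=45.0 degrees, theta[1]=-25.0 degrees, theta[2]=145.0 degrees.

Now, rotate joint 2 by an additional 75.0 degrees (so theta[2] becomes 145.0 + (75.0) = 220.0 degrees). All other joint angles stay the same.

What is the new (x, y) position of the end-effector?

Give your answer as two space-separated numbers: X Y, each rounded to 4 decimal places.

Answer: 9.0779 -1.4384

Derivation:
joint[0] = (0.0000, 0.0000)  (base)
link 0: phi[0] = 45 = 45 deg
  cos(45 deg) = 0.7071, sin(45 deg) = 0.7071
  joint[1] = (0.0000, 0.0000) + 3.6 * (0.7071, 0.7071) = (0.0000 + 2.5456, 0.0000 + 2.5456) = (2.5456, 2.5456)
link 1: phi[1] = 45 + -25 = 20 deg
  cos(20 deg) = 0.9397, sin(20 deg) = 0.3420
  joint[2] = (2.5456, 2.5456) + 11.9 * (0.9397, 0.3420) = (2.5456 + 11.1823, 2.5456 + 4.0700) = (13.7279, 6.6156)
link 2: phi[2] = 45 + -25 + 220 = 240 deg
  cos(240 deg) = -0.5000, sin(240 deg) = -0.8660
  joint[3] = (13.7279, 6.6156) + 9.3 * (-0.5000, -0.8660) = (13.7279 + -4.6500, 6.6156 + -8.0540) = (9.0779, -1.4384)
End effector: (9.0779, -1.4384)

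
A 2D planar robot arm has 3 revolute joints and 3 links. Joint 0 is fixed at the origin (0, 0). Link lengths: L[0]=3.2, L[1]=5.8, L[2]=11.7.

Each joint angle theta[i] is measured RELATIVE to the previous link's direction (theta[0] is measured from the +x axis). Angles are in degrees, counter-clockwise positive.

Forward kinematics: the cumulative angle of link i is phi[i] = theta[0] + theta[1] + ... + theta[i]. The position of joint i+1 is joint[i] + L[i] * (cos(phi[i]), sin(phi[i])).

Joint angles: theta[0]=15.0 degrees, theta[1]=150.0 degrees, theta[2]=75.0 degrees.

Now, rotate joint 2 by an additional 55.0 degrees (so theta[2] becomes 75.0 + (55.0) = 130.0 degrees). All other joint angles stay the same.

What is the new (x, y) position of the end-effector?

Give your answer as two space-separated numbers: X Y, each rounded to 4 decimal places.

joint[0] = (0.0000, 0.0000)  (base)
link 0: phi[0] = 15 = 15 deg
  cos(15 deg) = 0.9659, sin(15 deg) = 0.2588
  joint[1] = (0.0000, 0.0000) + 3.2 * (0.9659, 0.2588) = (0.0000 + 3.0910, 0.0000 + 0.8282) = (3.0910, 0.8282)
link 1: phi[1] = 15 + 150 = 165 deg
  cos(165 deg) = -0.9659, sin(165 deg) = 0.2588
  joint[2] = (3.0910, 0.8282) + 5.8 * (-0.9659, 0.2588) = (3.0910 + -5.6024, 0.8282 + 1.5012) = (-2.5114, 2.3294)
link 2: phi[2] = 15 + 150 + 130 = 295 deg
  cos(295 deg) = 0.4226, sin(295 deg) = -0.9063
  joint[3] = (-2.5114, 2.3294) + 11.7 * (0.4226, -0.9063) = (-2.5114 + 4.9446, 2.3294 + -10.6038) = (2.4332, -8.2744)
End effector: (2.4332, -8.2744)

Answer: 2.4332 -8.2744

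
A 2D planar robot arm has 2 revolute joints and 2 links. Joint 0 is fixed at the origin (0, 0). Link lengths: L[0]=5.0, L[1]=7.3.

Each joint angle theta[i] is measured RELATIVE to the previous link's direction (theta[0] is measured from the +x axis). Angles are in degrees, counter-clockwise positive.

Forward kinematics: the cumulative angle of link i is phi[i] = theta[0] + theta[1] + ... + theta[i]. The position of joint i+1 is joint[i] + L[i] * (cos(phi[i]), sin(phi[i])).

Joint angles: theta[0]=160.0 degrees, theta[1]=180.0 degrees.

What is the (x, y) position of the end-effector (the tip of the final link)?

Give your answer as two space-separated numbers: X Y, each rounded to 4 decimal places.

joint[0] = (0.0000, 0.0000)  (base)
link 0: phi[0] = 160 = 160 deg
  cos(160 deg) = -0.9397, sin(160 deg) = 0.3420
  joint[1] = (0.0000, 0.0000) + 5 * (-0.9397, 0.3420) = (0.0000 + -4.6985, 0.0000 + 1.7101) = (-4.6985, 1.7101)
link 1: phi[1] = 160 + 180 = 340 deg
  cos(340 deg) = 0.9397, sin(340 deg) = -0.3420
  joint[2] = (-4.6985, 1.7101) + 7.3 * (0.9397, -0.3420) = (-4.6985 + 6.8598, 1.7101 + -2.4967) = (2.1613, -0.7866)
End effector: (2.1613, -0.7866)

Answer: 2.1613 -0.7866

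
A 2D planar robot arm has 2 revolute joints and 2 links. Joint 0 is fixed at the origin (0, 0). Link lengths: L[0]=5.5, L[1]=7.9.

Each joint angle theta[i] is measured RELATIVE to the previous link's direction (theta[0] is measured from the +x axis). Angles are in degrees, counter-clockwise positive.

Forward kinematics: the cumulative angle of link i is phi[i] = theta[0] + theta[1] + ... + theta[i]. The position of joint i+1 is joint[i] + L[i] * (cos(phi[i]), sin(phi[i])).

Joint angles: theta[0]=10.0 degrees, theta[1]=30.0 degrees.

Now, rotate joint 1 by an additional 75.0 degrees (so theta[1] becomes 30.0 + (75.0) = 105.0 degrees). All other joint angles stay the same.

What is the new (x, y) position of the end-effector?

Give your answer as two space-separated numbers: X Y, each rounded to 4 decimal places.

Answer: 2.0778 8.1149

Derivation:
joint[0] = (0.0000, 0.0000)  (base)
link 0: phi[0] = 10 = 10 deg
  cos(10 deg) = 0.9848, sin(10 deg) = 0.1736
  joint[1] = (0.0000, 0.0000) + 5.5 * (0.9848, 0.1736) = (0.0000 + 5.4164, 0.0000 + 0.9551) = (5.4164, 0.9551)
link 1: phi[1] = 10 + 105 = 115 deg
  cos(115 deg) = -0.4226, sin(115 deg) = 0.9063
  joint[2] = (5.4164, 0.9551) + 7.9 * (-0.4226, 0.9063) = (5.4164 + -3.3387, 0.9551 + 7.1598) = (2.0778, 8.1149)
End effector: (2.0778, 8.1149)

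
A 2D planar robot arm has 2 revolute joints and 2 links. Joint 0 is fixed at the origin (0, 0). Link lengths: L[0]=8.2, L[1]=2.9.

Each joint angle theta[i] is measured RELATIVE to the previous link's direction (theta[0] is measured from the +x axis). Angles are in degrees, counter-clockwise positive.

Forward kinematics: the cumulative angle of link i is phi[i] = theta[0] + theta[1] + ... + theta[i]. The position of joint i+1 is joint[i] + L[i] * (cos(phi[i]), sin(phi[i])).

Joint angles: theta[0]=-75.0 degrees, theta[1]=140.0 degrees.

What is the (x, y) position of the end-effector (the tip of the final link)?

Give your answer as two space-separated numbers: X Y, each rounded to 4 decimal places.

joint[0] = (0.0000, 0.0000)  (base)
link 0: phi[0] = -75 = -75 deg
  cos(-75 deg) = 0.2588, sin(-75 deg) = -0.9659
  joint[1] = (0.0000, 0.0000) + 8.2 * (0.2588, -0.9659) = (0.0000 + 2.1223, 0.0000 + -7.9206) = (2.1223, -7.9206)
link 1: phi[1] = -75 + 140 = 65 deg
  cos(65 deg) = 0.4226, sin(65 deg) = 0.9063
  joint[2] = (2.1223, -7.9206) + 2.9 * (0.4226, 0.9063) = (2.1223 + 1.2256, -7.9206 + 2.6283) = (3.3479, -5.2923)
End effector: (3.3479, -5.2923)

Answer: 3.3479 -5.2923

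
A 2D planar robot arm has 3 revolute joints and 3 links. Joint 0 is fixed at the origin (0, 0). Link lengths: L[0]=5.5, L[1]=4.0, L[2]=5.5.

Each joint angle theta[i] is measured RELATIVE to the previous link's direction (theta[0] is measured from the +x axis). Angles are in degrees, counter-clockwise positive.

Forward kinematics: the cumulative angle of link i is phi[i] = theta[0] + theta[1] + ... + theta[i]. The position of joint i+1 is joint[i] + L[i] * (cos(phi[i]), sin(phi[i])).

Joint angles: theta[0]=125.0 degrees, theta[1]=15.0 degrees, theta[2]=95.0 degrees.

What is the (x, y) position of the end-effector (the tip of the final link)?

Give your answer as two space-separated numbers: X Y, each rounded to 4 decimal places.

Answer: -9.3735 2.5712

Derivation:
joint[0] = (0.0000, 0.0000)  (base)
link 0: phi[0] = 125 = 125 deg
  cos(125 deg) = -0.5736, sin(125 deg) = 0.8192
  joint[1] = (0.0000, 0.0000) + 5.5 * (-0.5736, 0.8192) = (0.0000 + -3.1547, 0.0000 + 4.5053) = (-3.1547, 4.5053)
link 1: phi[1] = 125 + 15 = 140 deg
  cos(140 deg) = -0.7660, sin(140 deg) = 0.6428
  joint[2] = (-3.1547, 4.5053) + 4 * (-0.7660, 0.6428) = (-3.1547 + -3.0642, 4.5053 + 2.5712) = (-6.2188, 7.0765)
link 2: phi[2] = 125 + 15 + 95 = 235 deg
  cos(235 deg) = -0.5736, sin(235 deg) = -0.8192
  joint[3] = (-6.2188, 7.0765) + 5.5 * (-0.5736, -0.8192) = (-6.2188 + -3.1547, 7.0765 + -4.5053) = (-9.3735, 2.5712)
End effector: (-9.3735, 2.5712)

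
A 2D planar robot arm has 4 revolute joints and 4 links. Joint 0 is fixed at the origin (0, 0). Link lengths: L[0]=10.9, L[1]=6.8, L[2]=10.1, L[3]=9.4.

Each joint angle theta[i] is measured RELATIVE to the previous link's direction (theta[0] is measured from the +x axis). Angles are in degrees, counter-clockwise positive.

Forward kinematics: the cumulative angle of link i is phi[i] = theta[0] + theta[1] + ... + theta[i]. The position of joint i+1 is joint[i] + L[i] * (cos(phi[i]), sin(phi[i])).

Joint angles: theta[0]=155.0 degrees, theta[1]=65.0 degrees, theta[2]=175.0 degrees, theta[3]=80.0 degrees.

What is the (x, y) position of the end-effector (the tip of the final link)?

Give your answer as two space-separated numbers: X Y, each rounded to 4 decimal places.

Answer: -10.7870 14.5480

Derivation:
joint[0] = (0.0000, 0.0000)  (base)
link 0: phi[0] = 155 = 155 deg
  cos(155 deg) = -0.9063, sin(155 deg) = 0.4226
  joint[1] = (0.0000, 0.0000) + 10.9 * (-0.9063, 0.4226) = (0.0000 + -9.8788, 0.0000 + 4.6065) = (-9.8788, 4.6065)
link 1: phi[1] = 155 + 65 = 220 deg
  cos(220 deg) = -0.7660, sin(220 deg) = -0.6428
  joint[2] = (-9.8788, 4.6065) + 6.8 * (-0.7660, -0.6428) = (-9.8788 + -5.2091, 4.6065 + -4.3710) = (-15.0879, 0.2356)
link 2: phi[2] = 155 + 65 + 175 = 395 deg
  cos(395 deg) = 0.8192, sin(395 deg) = 0.5736
  joint[3] = (-15.0879, 0.2356) + 10.1 * (0.8192, 0.5736) = (-15.0879 + 8.2734, 0.2356 + 5.7931) = (-6.8144, 6.0287)
link 3: phi[3] = 155 + 65 + 175 + 80 = 475 deg
  cos(475 deg) = -0.4226, sin(475 deg) = 0.9063
  joint[4] = (-6.8144, 6.0287) + 9.4 * (-0.4226, 0.9063) = (-6.8144 + -3.9726, 6.0287 + 8.5193) = (-10.7870, 14.5480)
End effector: (-10.7870, 14.5480)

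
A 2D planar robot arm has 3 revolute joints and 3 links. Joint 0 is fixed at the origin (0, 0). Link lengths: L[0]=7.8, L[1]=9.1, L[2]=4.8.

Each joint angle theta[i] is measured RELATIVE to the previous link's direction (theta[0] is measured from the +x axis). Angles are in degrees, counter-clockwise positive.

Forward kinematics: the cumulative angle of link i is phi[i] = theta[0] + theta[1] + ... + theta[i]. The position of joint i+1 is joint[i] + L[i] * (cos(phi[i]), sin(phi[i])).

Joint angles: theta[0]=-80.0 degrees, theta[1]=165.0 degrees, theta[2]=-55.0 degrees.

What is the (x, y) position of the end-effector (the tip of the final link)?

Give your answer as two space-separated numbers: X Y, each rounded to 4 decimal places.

joint[0] = (0.0000, 0.0000)  (base)
link 0: phi[0] = -80 = -80 deg
  cos(-80 deg) = 0.1736, sin(-80 deg) = -0.9848
  joint[1] = (0.0000, 0.0000) + 7.8 * (0.1736, -0.9848) = (0.0000 + 1.3545, 0.0000 + -7.6815) = (1.3545, -7.6815)
link 1: phi[1] = -80 + 165 = 85 deg
  cos(85 deg) = 0.0872, sin(85 deg) = 0.9962
  joint[2] = (1.3545, -7.6815) + 9.1 * (0.0872, 0.9962) = (1.3545 + 0.7931, -7.6815 + 9.0654) = (2.1476, 1.3839)
link 2: phi[2] = -80 + 165 + -55 = 30 deg
  cos(30 deg) = 0.8660, sin(30 deg) = 0.5000
  joint[3] = (2.1476, 1.3839) + 4.8 * (0.8660, 0.5000) = (2.1476 + 4.1569, 1.3839 + 2.4000) = (6.3045, 3.7839)
End effector: (6.3045, 3.7839)

Answer: 6.3045 3.7839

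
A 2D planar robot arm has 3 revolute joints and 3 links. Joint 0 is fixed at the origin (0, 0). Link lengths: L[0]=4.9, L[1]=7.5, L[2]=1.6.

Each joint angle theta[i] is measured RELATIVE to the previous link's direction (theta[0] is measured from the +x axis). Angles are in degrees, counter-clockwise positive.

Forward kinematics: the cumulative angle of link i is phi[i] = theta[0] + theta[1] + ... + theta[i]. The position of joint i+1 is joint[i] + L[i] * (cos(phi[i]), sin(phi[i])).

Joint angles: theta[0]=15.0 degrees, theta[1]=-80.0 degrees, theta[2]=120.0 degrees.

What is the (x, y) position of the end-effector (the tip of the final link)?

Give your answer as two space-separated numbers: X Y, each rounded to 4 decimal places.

Answer: 8.8204 -4.2185

Derivation:
joint[0] = (0.0000, 0.0000)  (base)
link 0: phi[0] = 15 = 15 deg
  cos(15 deg) = 0.9659, sin(15 deg) = 0.2588
  joint[1] = (0.0000, 0.0000) + 4.9 * (0.9659, 0.2588) = (0.0000 + 4.7330, 0.0000 + 1.2682) = (4.7330, 1.2682)
link 1: phi[1] = 15 + -80 = -65 deg
  cos(-65 deg) = 0.4226, sin(-65 deg) = -0.9063
  joint[2] = (4.7330, 1.2682) + 7.5 * (0.4226, -0.9063) = (4.7330 + 3.1696, 1.2682 + -6.7973) = (7.9027, -5.5291)
link 2: phi[2] = 15 + -80 + 120 = 55 deg
  cos(55 deg) = 0.5736, sin(55 deg) = 0.8192
  joint[3] = (7.9027, -5.5291) + 1.6 * (0.5736, 0.8192) = (7.9027 + 0.9177, -5.5291 + 1.3106) = (8.8204, -4.2185)
End effector: (8.8204, -4.2185)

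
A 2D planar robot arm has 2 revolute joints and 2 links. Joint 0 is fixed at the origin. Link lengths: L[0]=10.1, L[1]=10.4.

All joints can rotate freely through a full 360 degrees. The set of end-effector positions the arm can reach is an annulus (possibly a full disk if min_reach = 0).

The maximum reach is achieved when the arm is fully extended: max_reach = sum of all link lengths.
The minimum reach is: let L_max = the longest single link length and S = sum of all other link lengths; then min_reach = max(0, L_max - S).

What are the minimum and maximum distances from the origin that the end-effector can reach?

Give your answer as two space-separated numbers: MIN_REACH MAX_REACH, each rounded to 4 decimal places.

Link lengths: [10.1, 10.4]
max_reach = 10.1 + 10.4 = 20.5
L_max = max([10.1, 10.4]) = 10.4
S (sum of others) = 20.5 - 10.4 = 10.1
min_reach = max(0, 10.4 - 10.1) = max(0, 0.3) = 0.3

Answer: 0.3000 20.5000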